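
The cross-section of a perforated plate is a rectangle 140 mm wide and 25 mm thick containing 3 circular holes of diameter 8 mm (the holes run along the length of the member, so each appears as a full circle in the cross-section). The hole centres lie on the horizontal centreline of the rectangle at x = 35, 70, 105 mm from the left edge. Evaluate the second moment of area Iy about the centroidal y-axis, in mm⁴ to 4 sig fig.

Decompose the section into non-overlapping parts with the origin at the bottom-left of its bounding rectangle.
Plate: 140 × 25, A = 3 500 mm², x = 70 mm, Ī = 5 716 667 mm⁴.
Hole 1 (subtracted): ⌀8, A = 50.2655 mm², x = 35 mm, Ī = 201.062 mm⁴.
Hole 2 (subtracted): ⌀8, A = 50.2655 mm², x = 70 mm, Ī = 201.062 mm⁴.
Hole 3 (subtracted): ⌀8, A = 50.2655 mm², x = 105 mm, Ī = 201.062 mm⁴.
By symmetry the centroid is at mid-width, x̄ = 70 mm.
Transfer each piece to the centroidal y-axis using Ī + A·d² with d = x − 70:
  plate: d = 0 mm → contributes +5 716 667 mm⁴
  hole 1: d = -35 mm → contributes −61776.3 mm⁴
  hole 2: d = 0 mm → contributes −201.062 mm⁴
  hole 3: d = 35 mm → contributes −61776.3 mm⁴
Total I = 5 592 913 mm⁴.

Iy ≈ 5.593 × 10⁶ mm⁴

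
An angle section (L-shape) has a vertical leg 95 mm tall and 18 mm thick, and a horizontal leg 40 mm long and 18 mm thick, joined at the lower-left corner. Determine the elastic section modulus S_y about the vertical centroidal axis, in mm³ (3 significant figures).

Break the section into simple shapes (no overlaps), measuring from the bottom-left corner of the bounding box.
Vertical leg: 18 × 95, A = 1 710 mm², x = 9 mm, Ī = 46 170 mm⁴.
Horizontal leg (remainder): 22 × 18, A = 396 mm², x = 29 mm, Ī = 15 972 mm⁴.
Centroid: x̄ = ΣA·x / ΣA = 12.761 mm.
Transfer each piece to the vertical centroidal axis using Ī + A·d² with d = x − 12.761:
  vertical leg: d = -3.7607 mm → contributes +70 354 mm⁴
  horizontal leg (remainder): d = 16.239 mm → contributes +120 403 mm⁴
Total I = 190 757 mm⁴.
Extreme fibre distance c = 27.239 mm; S = I/c = 7 003 mm³.

S_y ≈ 7000 mm³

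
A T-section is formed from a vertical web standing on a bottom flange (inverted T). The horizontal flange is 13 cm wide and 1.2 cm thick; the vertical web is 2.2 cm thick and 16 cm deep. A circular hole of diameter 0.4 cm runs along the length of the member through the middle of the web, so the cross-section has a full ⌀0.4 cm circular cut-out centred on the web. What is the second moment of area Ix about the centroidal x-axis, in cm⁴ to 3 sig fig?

Ix ≈ 1550 cm⁴

Decompose the section into non-overlapping parts with the origin at the bottom-left of its bounding rectangle.
Flange: 13 × 1.2, A = 15.6 cm², y = 0.6 cm, Ī = 1.872 cm⁴.
Web: 2.2 × 16, A = 35.2 cm², y = 9.2 cm, Ī = 750.93 cm⁴.
Hole (subtracted): ⌀0.4, A = 0.12566 cm², y = 9.2 cm, Ī = 0.0012566 cm⁴.
Centroid: ȳ = ΣA·y / ΣA = 6.5525 cm.
Transfer each piece to the centroidal x-axis using Ī + A·d² with d = y − 6.5525:
  flange: d = -5.9525 cm → contributes +554.62 cm⁴
  web: d = 2.6475 cm → contributes +997.66 cm⁴
  hole: d = 2.6475 cm → contributes −0.88206 cm⁴
Total I = 1551.4 cm⁴.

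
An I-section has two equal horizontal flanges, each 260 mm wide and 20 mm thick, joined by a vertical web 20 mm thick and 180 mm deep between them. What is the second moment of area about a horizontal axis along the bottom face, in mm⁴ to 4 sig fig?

I_base ≈ 2.835 × 10⁸ mm⁴

Split into non-overlapping primitives; take the origin at the lower-left of the bounding box.
Bottom flange: 260 × 20, A = 5 200 mm², y = 10 mm, Ī = 173 333 mm⁴.
Web: 20 × 180, A = 3 600 mm², y = 110 mm, Ī = 9 720 000 mm⁴.
Top flange: 260 × 20, A = 5 200 mm², y = 210 mm, Ī = 173 333 mm⁴.
Transfer each piece to the bottom edge using Ī + A·d² with d = y − 0:
  bottom flange: d = 10 mm → contributes +693 333 mm⁴
  web: d = 110 mm → contributes +53 280 000 mm⁴
  top flange: d = 210 mm → contributes +229 493 333 mm⁴
Total I = 283 466 667 mm⁴.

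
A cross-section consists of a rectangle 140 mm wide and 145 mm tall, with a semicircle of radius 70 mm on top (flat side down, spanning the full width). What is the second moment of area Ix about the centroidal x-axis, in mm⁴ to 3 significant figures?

Split into non-overlapping primitives; take the origin at the lower-left of the bounding box.
Rectangular body: 140 × 145, A = 20 300 mm², y = 72.5 mm, Ī = 35 567 292 mm⁴.
Semicircular cap: semicircle r = 70, A = 7696.9 mm², y = 174.71 mm, Ī = 2 635 265 mm⁴.
Centroid: ȳ = ΣA·y / ΣA = 100.6 mm.
Transfer each piece to the centroidal x-axis using Ī + A·d² with d = y − 100.6:
  rectangular body: d = -28.099 mm → contributes +51 595 524 mm⁴
  semicircular cap: d = 74.11 mm → contributes +44 908 521 mm⁴
Total I = 96 504 044 mm⁴.

Ix ≈ 9.65 × 10⁷ mm⁴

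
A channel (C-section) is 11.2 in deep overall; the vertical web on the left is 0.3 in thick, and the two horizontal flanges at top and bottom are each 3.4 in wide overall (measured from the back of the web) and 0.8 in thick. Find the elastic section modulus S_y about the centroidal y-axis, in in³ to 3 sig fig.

S_y ≈ 4.38 in³

Break the section into simple shapes (no overlaps), measuring from the bottom-left corner of the bounding box.
Web: 0.3 × 11.2, A = 3.36 in², x = 0.15 in, Ī = 0.0252 in⁴.
Top flange (beyond web): 3.1 × 0.8, A = 2.48 in², x = 1.85 in, Ī = 1.9861 in⁴.
Bottom flange (beyond web): 3.1 × 0.8, A = 2.48 in², x = 1.85 in, Ī = 1.9861 in⁴.
Centroid: x̄ = ΣA·x / ΣA = 1.1635 in.
Transfer each piece to the centroidal y-axis using Ī + A·d² with d = x − 1.1635:
  web: d = -1.0135 in → contributes +3.4763 in⁴
  top flange (beyond web): d = 0.68654 in → contributes +3.155 in⁴
  bottom flange (beyond web): d = 0.68654 in → contributes +3.155 in⁴
Total I = 9.7862 in⁴.
Extreme fibre distance c = 2.2365 in; S = I/c = 4.3756 in³.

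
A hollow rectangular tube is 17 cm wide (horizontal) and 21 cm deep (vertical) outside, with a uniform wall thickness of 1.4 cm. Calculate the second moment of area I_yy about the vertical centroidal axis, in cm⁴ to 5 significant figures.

I_yy ≈ 4255.1 cm⁴

Split into non-overlapping primitives; take the origin at the lower-left of the bounding box.
Outer rectangle: 17 × 21, A = 357 cm², x = 8.5 cm, Ī = 8597.75 cm⁴.
Inner void (subtracted): 14.2 × 18.2, A = 258.44 cm², x = 8.5 cm, Ī = 4342.653 cm⁴.
By symmetry the centroid is at mid-width, x̄ = 8.5 cm.
All pieces are centred on the vertical centroidal axis, so I = ΣĪ (holes subtracted) = 4255.097 cm⁴.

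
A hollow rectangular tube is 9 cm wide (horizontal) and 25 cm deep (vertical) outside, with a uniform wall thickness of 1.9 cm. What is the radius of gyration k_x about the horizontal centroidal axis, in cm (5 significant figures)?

Treat the section as a set of non-overlapping primitives; coordinates are from the bounding-box lower-left.
Outer rectangle: 9 × 25, A = 225 cm², y = 12.5 cm, Ī = 11718.75 cm⁴.
Inner void (subtracted): 5.2 × 21.2, A = 110.24 cm², y = 12.5 cm, Ī = 4128.855 cm⁴.
By symmetry the centroid is at mid-height, ȳ = 12.5 cm.
All pieces are centred on the horizontal centroidal axis, so I = ΣĪ (holes subtracted) = 7589.895 cm⁴.
Radius of gyration: k = √(I/A) = √(7589.895 / 114.76) = 8.132472 cm.

k_x ≈ 8.1325 cm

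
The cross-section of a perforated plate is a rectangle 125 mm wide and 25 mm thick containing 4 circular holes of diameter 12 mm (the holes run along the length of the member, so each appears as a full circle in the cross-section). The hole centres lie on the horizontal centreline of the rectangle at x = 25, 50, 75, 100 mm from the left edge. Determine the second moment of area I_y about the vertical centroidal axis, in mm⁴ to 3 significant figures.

I_y ≈ 3.71 × 10⁶ mm⁴

Split into non-overlapping primitives; take the origin at the lower-left of the bounding box.
Plate: 125 × 25, A = 3 125 mm², x = 62.5 mm, Ī = 4 069 010 mm⁴.
Hole 1 (subtracted): ⌀12, A = 113.1 mm², x = 25 mm, Ī = 1017.9 mm⁴.
Hole 2 (subtracted): ⌀12, A = 113.1 mm², x = 50 mm, Ī = 1017.9 mm⁴.
Hole 3 (subtracted): ⌀12, A = 113.1 mm², x = 75 mm, Ī = 1017.9 mm⁴.
Hole 4 (subtracted): ⌀12, A = 113.1 mm², x = 100 mm, Ī = 1017.9 mm⁴.
By symmetry the centroid is at mid-width, x̄ = 62.5 mm.
Transfer each piece to the vertical centroidal axis using Ī + A·d² with d = x − 62.5:
  plate: d = 0 mm → contributes +4 069 010 mm⁴
  hole 1: d = -37.5 mm → contributes −160 061 mm⁴
  hole 2: d = -12.5 mm → contributes −18 689 mm⁴
  hole 3: d = 12.5 mm → contributes −18 689 mm⁴
  hole 4: d = 37.5 mm → contributes −160 061 mm⁴
Total I = 3 711 510 mm⁴.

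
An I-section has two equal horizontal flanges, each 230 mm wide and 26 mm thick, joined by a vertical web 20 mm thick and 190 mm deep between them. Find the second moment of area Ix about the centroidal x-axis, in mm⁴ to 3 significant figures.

Decompose the section into non-overlapping parts with the origin at the bottom-left of its bounding rectangle.
Bottom flange: 230 × 26, A = 5 980 mm², y = 13 mm, Ī = 336 873 mm⁴.
Web: 20 × 190, A = 3 800 mm², y = 121 mm, Ī = 11 431 667 mm⁴.
Top flange: 230 × 26, A = 5 980 mm², y = 229 mm, Ī = 336 873 mm⁴.
By symmetry the centroid is at mid-height, ȳ = 121 mm.
Transfer each piece to the centroidal x-axis using Ī + A·d² with d = y − 121:
  bottom flange: d = -108 mm → contributes +70 087 593 mm⁴
  web: d = 0 mm → contributes +11 431 667 mm⁴
  top flange: d = 108 mm → contributes +70 087 593 mm⁴
Total I = 151 606 853 mm⁴.

Ix ≈ 1.52 × 10⁸ mm⁴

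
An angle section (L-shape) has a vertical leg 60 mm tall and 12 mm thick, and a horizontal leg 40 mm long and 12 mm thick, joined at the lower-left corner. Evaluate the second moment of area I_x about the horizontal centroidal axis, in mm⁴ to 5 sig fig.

Decompose the section into non-overlapping parts with the origin at the bottom-left of its bounding rectangle.
Vertical leg: 12 × 60, A = 720 mm², y = 30 mm, Ī = 216 000 mm⁴.
Horizontal leg (remainder): 28 × 12, A = 336 mm², y = 6 mm, Ī = 4 032 mm⁴.
Centroid: ȳ = ΣA·y / ΣA = 22.36364 mm.
Transfer each piece to the horizontal centroidal axis using Ī + A·d² with d = y − 22.36364:
  vertical leg: d = 7.636364 mm → contributes +257986.1 mm⁴
  horizontal leg (remainder): d = -16.36364 mm → contributes +94002.25 mm⁴
Total I = 351988.4 mm⁴.

I_x ≈ 3.5199 × 10⁵ mm⁴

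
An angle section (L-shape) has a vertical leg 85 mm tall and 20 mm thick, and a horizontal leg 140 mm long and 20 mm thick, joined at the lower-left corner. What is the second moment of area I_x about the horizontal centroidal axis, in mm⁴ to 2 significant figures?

I_x ≈ 2.2 × 10⁶ mm⁴

Decompose the section into non-overlapping parts with the origin at the bottom-left of its bounding rectangle.
Vertical leg: 20 × 85, A = 1 700 mm², y = 42.5 mm, Ī = 1 023 542 mm⁴.
Horizontal leg (remainder): 120 × 20, A = 2 400 mm², y = 10 mm, Ī = 80 000 mm⁴.
Centroid: ȳ = ΣA·y / ΣA = 23.48 mm.
Transfer each piece to the horizontal centroidal axis using Ī + A·d² with d = y − 23.48:
  vertical leg: d = 19.02 mm → contributes +1 638 818 mm⁴
  horizontal leg (remainder): d = -13.48 mm → contributes +515 821 mm⁴
Total I = 2 154 639 mm⁴.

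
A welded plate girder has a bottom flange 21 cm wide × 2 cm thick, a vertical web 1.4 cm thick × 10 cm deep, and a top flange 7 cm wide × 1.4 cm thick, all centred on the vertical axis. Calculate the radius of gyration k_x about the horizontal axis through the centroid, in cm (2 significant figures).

k_x ≈ 4.6 cm

Treat the section as a set of non-overlapping primitives; coordinates are from the bounding-box lower-left.
Bottom plate: 21 × 2, A = 42 cm², y = 1 cm, Ī = 14 cm⁴.
Web plate: 1.4 × 10, A = 14 cm², y = 7 cm, Ī = 116.7 cm⁴.
Top plate: 7 × 1.4, A = 9.8 cm², y = 12.7 cm, Ī = 1.601 cm⁴.
Centroid: ȳ = ΣA·y / ΣA = 4.019 cm.
Transfer each piece to the horizontal axis through the centroid using Ī + A·d² with d = y − 4.019:
  bottom plate: d = -3.019 cm → contributes +396.8 cm⁴
  web plate: d = 2.981 cm → contributes +241.1 cm⁴
  top plate: d = 8.681 cm → contributes +740.1 cm⁴
Total I = 1 378 cm⁴.
Radius of gyration: k = √(I/A) = √(1 378 / 65.8) = 4.576 cm.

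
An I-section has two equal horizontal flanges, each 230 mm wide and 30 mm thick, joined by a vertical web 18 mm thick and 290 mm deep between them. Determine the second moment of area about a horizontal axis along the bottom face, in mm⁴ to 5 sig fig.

I_base ≈ 9.7339 × 10⁸ mm⁴

Split into non-overlapping primitives; take the origin at the lower-left of the bounding box.
Bottom flange: 230 × 30, A = 6 900 mm², y = 15 mm, Ī = 517 500 mm⁴.
Web: 18 × 290, A = 5 220 mm², y = 175 mm, Ī = 36 583 500 mm⁴.
Top flange: 230 × 30, A = 6 900 mm², y = 335 mm, Ī = 517 500 mm⁴.
Transfer each piece to the base of the section using Ī + A·d² with d = y − 0:
  bottom flange: d = 15 mm → contributes +2 070 000 mm⁴
  web: d = 175 mm → contributes +196 446 000 mm⁴
  top flange: d = 335 mm → contributes +774 870 000 mm⁴
Total I = 973 386 000 mm⁴.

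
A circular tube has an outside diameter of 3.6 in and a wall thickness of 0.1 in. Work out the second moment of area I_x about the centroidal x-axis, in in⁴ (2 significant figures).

I_x ≈ 1.7 in⁴

Treat the section as a set of non-overlapping primitives; coordinates are from the bounding-box lower-left.
Outer circle: ⌀3.6, A = 10.18 in², y = 1.8 in, Ī = 8.245 in⁴.
Bore (subtracted): ⌀3.4, A = 9.079 in², y = 1.8 in, Ī = 6.56 in⁴.
By symmetry the centroid is at mid-height, ȳ = 1.8 in.
All pieces are centred on the centroidal x-axis, so I = ΣĪ (holes subtracted) = 1.685 in⁴.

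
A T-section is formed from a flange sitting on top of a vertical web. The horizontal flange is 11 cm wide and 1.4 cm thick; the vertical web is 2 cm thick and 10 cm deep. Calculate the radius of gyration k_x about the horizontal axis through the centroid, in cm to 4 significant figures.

k_x ≈ 3.573 cm

Treat the section as a set of non-overlapping primitives; coordinates are from the bounding-box lower-left.
Flange: 11 × 1.4, A = 15.4 cm², y = 10.7 cm, Ī = 2.51533 cm⁴.
Web: 2 × 10, A = 20 cm², y = 5 cm, Ī = 166.667 cm⁴.
Centroid: ȳ = ΣA·y / ΣA = 7.47966 cm.
Transfer each piece to the horizontal axis through the centroid using Ī + A·d² with d = y − 7.47966:
  flange: d = 3.22034 cm → contributes +162.222 cm⁴
  web: d = -2.47966 cm → contributes +289.641 cm⁴
Total I = 451.863 cm⁴.
Radius of gyration: k = √(I/A) = √(451.863 / 35.4) = 3.57274 cm.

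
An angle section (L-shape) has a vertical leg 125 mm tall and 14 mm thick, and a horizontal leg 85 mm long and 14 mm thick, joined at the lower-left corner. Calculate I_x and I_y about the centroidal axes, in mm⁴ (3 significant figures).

Treat the section as a set of non-overlapping primitives; coordinates are from the bounding-box lower-left.
Vertical leg: 14 × 125, A = 1 750 mm², y = 62.5 mm, Ī = 2 278 646 mm⁴.
Horizontal leg (remainder): 71 × 14, A = 994 mm², y = 7 mm, Ī = 16 235 mm⁴.
Centroid: ȳ = ΣA·y / ΣA = 42.395 mm.
Transfer each piece to the centroidal x-axis using Ī + A·d² with d = y − 42.395:
  vertical leg: d = 20.105 mm → contributes +2 985 986 mm⁴
  horizontal leg (remainder): d = -35.395 mm → contributes +1 261 553 mm⁴
Total I = 4 247 540 mm⁴.
For the y-axis: x̄ = 22.395 mm.
Repeating about the centroidal y-axis gives I_y = 1 591 180 mm⁴.

I_x ≈ 4.25 × 10⁶ mm⁴, I_y ≈ 1.59 × 10⁶ mm⁴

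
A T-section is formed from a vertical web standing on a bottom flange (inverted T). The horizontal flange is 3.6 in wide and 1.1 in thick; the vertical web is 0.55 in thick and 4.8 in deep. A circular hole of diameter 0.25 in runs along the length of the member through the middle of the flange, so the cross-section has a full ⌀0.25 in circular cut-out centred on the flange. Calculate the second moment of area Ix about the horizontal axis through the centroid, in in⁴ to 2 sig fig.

Split into non-overlapping primitives; take the origin at the lower-left of the bounding box.
Flange: 3.6 × 1.1, A = 3.96 in², y = 0.55 in, Ī = 0.3993 in⁴.
Web: 0.55 × 4.8, A = 2.64 in², y = 3.5 in, Ī = 5.069 in⁴.
Hole (subtracted): ⌀0.25, A = 0.04909 in², y = 0.55 in, Ī = 0.0001917 in⁴.
Centroid: ȳ = ΣA·y / ΣA = 1.739 in.
Transfer each piece to the horizontal axis through the centroid using Ī + A·d² with d = y − 1.739:
  flange: d = -1.189 in → contributes +5.996 in⁴
  web: d = 1.761 in → contributes +13.26 in⁴
  hole: d = -1.189 in → contributes −0.06957 in⁴
Total I = 19.18 in⁴.

Ix ≈ 19 in⁴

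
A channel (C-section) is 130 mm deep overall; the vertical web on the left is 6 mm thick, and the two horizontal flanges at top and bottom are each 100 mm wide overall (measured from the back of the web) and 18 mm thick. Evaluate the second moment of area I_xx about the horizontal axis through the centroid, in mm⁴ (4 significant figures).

I_xx ≈ 1.180 × 10⁷ mm⁴

Break the section into simple shapes (no overlaps), measuring from the bottom-left corner of the bounding box.
Web: 6 × 130, A = 780 mm², y = 65 mm, Ī = 1 098 500 mm⁴.
Top flange (beyond web): 94 × 18, A = 1 692 mm², y = 121 mm, Ī = 45 684 mm⁴.
Bottom flange (beyond web): 94 × 18, A = 1 692 mm², y = 9 mm, Ī = 45 684 mm⁴.
By symmetry the centroid is at mid-height, ȳ = 65 mm.
Transfer each piece to the horizontal axis through the centroid using Ī + A·d² with d = y − 65:
  web: d = 0 mm → contributes +1 098 500 mm⁴
  top flange (beyond web): d = 56 mm → contributes +5 351 796 mm⁴
  bottom flange (beyond web): d = -56 mm → contributes +5 351 796 mm⁴
Total I = 11 802 092 mm⁴.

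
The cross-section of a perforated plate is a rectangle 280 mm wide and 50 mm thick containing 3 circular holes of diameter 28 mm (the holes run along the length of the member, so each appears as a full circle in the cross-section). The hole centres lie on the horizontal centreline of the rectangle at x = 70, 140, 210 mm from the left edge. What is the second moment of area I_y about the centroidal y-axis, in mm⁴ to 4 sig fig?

I_y ≈ 8.534 × 10⁷ mm⁴

Decompose the section into non-overlapping parts with the origin at the bottom-left of its bounding rectangle.
Plate: 280 × 50, A = 14 000 mm², x = 140 mm, Ī = 91 466 667 mm⁴.
Hole 1 (subtracted): ⌀28, A = 615.752 mm², x = 70 mm, Ī = 30171.9 mm⁴.
Hole 2 (subtracted): ⌀28, A = 615.752 mm², x = 140 mm, Ī = 30171.9 mm⁴.
Hole 3 (subtracted): ⌀28, A = 615.752 mm², x = 210 mm, Ī = 30171.9 mm⁴.
By symmetry the centroid is at mid-width, x̄ = 140 mm.
Transfer each piece to the centroidal y-axis using Ī + A·d² with d = x − 140:
  plate: d = 0 mm → contributes +91 466 667 mm⁴
  hole 1: d = -70 mm → contributes −3 047 357 mm⁴
  hole 2: d = 0 mm → contributes −30171.9 mm⁴
  hole 3: d = 70 mm → contributes −3 047 357 mm⁴
Total I = 85 341 780 mm⁴.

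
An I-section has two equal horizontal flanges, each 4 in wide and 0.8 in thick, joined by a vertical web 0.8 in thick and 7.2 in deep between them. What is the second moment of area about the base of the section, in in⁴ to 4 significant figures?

I_base ≈ 363.0 in⁴

Break the section into simple shapes (no overlaps), measuring from the bottom-left corner of the bounding box.
Bottom flange: 4 × 0.8, A = 3.2 in², y = 0.4 in, Ī = 0.170667 in⁴.
Web: 0.8 × 7.2, A = 5.76 in², y = 4.4 in, Ī = 24.8832 in⁴.
Top flange: 4 × 0.8, A = 3.2 in², y = 8.4 in, Ī = 0.170667 in⁴.
Transfer each piece to the bottom edge using Ī + A·d² with d = y − 0:
  bottom flange: d = 0.4 in → contributes +0.682667 in⁴
  web: d = 4.4 in → contributes +136.397 in⁴
  top flange: d = 8.4 in → contributes +225.963 in⁴
Total I = 363.042 in⁴.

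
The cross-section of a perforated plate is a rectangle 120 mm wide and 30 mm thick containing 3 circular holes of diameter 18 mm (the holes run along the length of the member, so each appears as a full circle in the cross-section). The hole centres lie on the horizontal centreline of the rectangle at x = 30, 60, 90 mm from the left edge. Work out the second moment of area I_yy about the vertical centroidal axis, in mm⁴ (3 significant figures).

Split into non-overlapping primitives; take the origin at the lower-left of the bounding box.
Plate: 120 × 30, A = 3 600 mm², x = 60 mm, Ī = 4 320 000 mm⁴.
Hole 1 (subtracted): ⌀18, A = 254.47 mm², x = 30 mm, Ī = 5 153 mm⁴.
Hole 2 (subtracted): ⌀18, A = 254.47 mm², x = 60 mm, Ī = 5 153 mm⁴.
Hole 3 (subtracted): ⌀18, A = 254.47 mm², x = 90 mm, Ī = 5 153 mm⁴.
By symmetry the centroid is at mid-width, x̄ = 60 mm.
Transfer each piece to the vertical centroidal axis using Ī + A·d² with d = x − 60:
  plate: d = 0 mm → contributes +4 320 000 mm⁴
  hole 1: d = -30 mm → contributes −234 175 mm⁴
  hole 2: d = 0 mm → contributes −5 153 mm⁴
  hole 3: d = 30 mm → contributes −234 175 mm⁴
Total I = 3 846 497 mm⁴.

I_yy ≈ 3.85 × 10⁶ mm⁴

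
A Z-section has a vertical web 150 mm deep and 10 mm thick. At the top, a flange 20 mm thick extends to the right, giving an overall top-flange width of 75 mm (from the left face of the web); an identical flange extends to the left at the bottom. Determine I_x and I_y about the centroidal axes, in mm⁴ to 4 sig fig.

Decompose the section into non-overlapping parts with the origin at the bottom-left of its bounding rectangle.
Web: 10 × 150, A = 1 500 mm², y = 75 mm, Ī = 2 812 500 mm⁴.
Top flange (beyond web): 65 × 20, A = 1 300 mm², y = 140 mm, Ī = 43333.3 mm⁴.
Bottom flange (beyond web): 65 × 20, A = 1 300 mm², y = 10 mm, Ī = 43333.3 mm⁴.
Centroid: ȳ = ΣA·y / ΣA = 75 mm.
Transfer each piece to the centroidal x-axis using Ī + A·d² with d = y − 75:
  web: d = 0 mm → contributes +2 812 500 mm⁴
  top flange (beyond web): d = 65 mm → contributes +5 535 833 mm⁴
  bottom flange (beyond web): d = -65 mm → contributes +5 535 833 mm⁴
Total I = 13 884 167 mm⁴.
For the y-axis: x̄ = 70 mm.
Repeating about the centroidal y-axis gives I_y = 4 584 167 mm⁴.

I_x ≈ 1.388 × 10⁷ mm⁴, I_y ≈ 4.584 × 10⁶ mm⁴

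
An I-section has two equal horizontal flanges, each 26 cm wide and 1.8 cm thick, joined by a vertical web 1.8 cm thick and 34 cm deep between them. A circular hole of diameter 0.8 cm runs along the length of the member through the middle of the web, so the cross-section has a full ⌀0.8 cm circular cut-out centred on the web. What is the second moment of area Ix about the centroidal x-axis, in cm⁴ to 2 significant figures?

Break the section into simple shapes (no overlaps), measuring from the bottom-left corner of the bounding box.
Bottom flange: 26 × 1.8, A = 46.8 cm², y = 0.9 cm, Ī = 12.64 cm⁴.
Web: 1.8 × 34, A = 61.2 cm², y = 18.8 cm, Ī = 5 896 cm⁴.
Top flange: 26 × 1.8, A = 46.8 cm², y = 36.7 cm, Ī = 12.64 cm⁴.
Hole (subtracted): ⌀0.8, A = 0.5027 cm², y = 18.8 cm, Ī = 0.02011 cm⁴.
By symmetry the centroid is at mid-height, ȳ = 18.8 cm.
Transfer each piece to the centroidal x-axis using Ī + A·d² with d = y − 18.8:
  bottom flange: d = -17.9 cm → contributes +15 008 cm⁴
  web: d = 0 cm → contributes +5 896 cm⁴
  top flange: d = 17.9 cm → contributes +15 008 cm⁴
  hole: d = 0 cm → contributes −0.02011 cm⁴
Total I = 35 911 cm⁴.

Ix ≈ 3.6 × 10⁴ cm⁴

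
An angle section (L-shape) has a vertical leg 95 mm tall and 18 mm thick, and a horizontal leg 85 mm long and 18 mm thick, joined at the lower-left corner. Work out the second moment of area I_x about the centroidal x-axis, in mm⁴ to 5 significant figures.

I_x ≈ 2.3669 × 10⁶ mm⁴

Decompose the section into non-overlapping parts with the origin at the bottom-left of its bounding rectangle.
Vertical leg: 18 × 95, A = 1 710 mm², y = 47.5 mm, Ī = 1 286 063 mm⁴.
Horizontal leg (remainder): 67 × 18, A = 1 206 mm², y = 9 mm, Ī = 32 562 mm⁴.
Centroid: ȳ = ΣA·y / ΣA = 31.57716 mm.
Transfer each piece to the centroidal x-axis using Ī + A·d² with d = y − 31.57716:
  vertical leg: d = 15.92284 mm → contributes +1 719 610 mm⁴
  horizontal leg (remainder): d = -22.57716 mm → contributes +647294.2 mm⁴
Total I = 2 366 905 mm⁴.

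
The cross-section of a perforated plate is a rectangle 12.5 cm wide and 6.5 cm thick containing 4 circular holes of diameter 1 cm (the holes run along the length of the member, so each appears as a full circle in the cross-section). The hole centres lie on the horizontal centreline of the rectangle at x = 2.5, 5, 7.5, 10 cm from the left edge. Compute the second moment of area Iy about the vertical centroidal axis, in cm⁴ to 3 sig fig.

Iy ≈ 1030 cm⁴

Decompose the section into non-overlapping parts with the origin at the bottom-left of its bounding rectangle.
Plate: 12.5 × 6.5, A = 81.25 cm², x = 6.25 cm, Ī = 1057.9 cm⁴.
Hole 1 (subtracted): ⌀1, A = 0.7854 cm², x = 2.5 cm, Ī = 0.049087 cm⁴.
Hole 2 (subtracted): ⌀1, A = 0.7854 cm², x = 5 cm, Ī = 0.049087 cm⁴.
Hole 3 (subtracted): ⌀1, A = 0.7854 cm², x = 7.5 cm, Ī = 0.049087 cm⁴.
Hole 4 (subtracted): ⌀1, A = 0.7854 cm², x = 10 cm, Ī = 0.049087 cm⁴.
By symmetry the centroid is at mid-width, x̄ = 6.25 cm.
Transfer each piece to the vertical centroidal axis using Ī + A·d² with d = x − 6.25:
  plate: d = 0 cm → contributes +1057.9 cm⁴
  hole 1: d = -3.75 cm → contributes −11.094 cm⁴
  hole 2: d = -1.25 cm → contributes −1.2763 cm⁴
  hole 3: d = 1.25 cm → contributes −1.2763 cm⁴
  hole 4: d = 3.75 cm → contributes −11.094 cm⁴
Total I = 1033.2 cm⁴.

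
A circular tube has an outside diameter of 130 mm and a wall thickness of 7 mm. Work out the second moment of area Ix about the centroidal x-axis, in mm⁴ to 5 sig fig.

Ix ≈ 5.1319 × 10⁶ mm⁴

Break the section into simple shapes (no overlaps), measuring from the bottom-left corner of the bounding box.
Outer circle: ⌀130, A = 13273.23 mm², y = 65 mm, Ī = 14 019 848 mm⁴.
Bore (subtracted): ⌀116, A = 10568.32 mm², y = 65 mm, Ī = 8 887 955 mm⁴.
By symmetry the centroid is at mid-height, ȳ = 65 mm.
All pieces are centred on the centroidal x-axis, so I = ΣĪ (holes subtracted) = 5 131 893 mm⁴.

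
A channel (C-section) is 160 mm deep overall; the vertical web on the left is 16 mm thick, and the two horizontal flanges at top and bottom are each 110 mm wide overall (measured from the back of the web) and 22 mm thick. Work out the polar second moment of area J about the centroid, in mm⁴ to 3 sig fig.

Split into non-overlapping primitives; take the origin at the lower-left of the bounding box.
Web: 16 × 160, A = 2 560 mm², y = 80 mm, Ī = 5 461 333 mm⁴.
Top flange (beyond web): 94 × 22, A = 2 068 mm², y = 149 mm, Ī = 83 409 mm⁴.
Bottom flange (beyond web): 94 × 22, A = 2 068 mm², y = 11 mm, Ī = 83 409 mm⁴.
By symmetry the centroid is at mid-height, ȳ = 80 mm.
Transfer each piece to the centroidal x-axis using Ī + A·d² with d = y − 80:
  web: d = 0 mm → contributes +5 461 333 mm⁴
  top flange (beyond web): d = 69 mm → contributes +9 929 157 mm⁴
  bottom flange (beyond web): d = -69 mm → contributes +9 929 157 mm⁴
Total I = 25 319 648 mm⁴.
For the y-axis: x̄ = 41.973 mm.
Repeating about the centroidal y-axis gives I_y = 7 883 419 mm⁴.
Polar second moment: J = I_x + I_y = 33 203 067 mm⁴.

J ≈ 3.32 × 10⁷ mm⁴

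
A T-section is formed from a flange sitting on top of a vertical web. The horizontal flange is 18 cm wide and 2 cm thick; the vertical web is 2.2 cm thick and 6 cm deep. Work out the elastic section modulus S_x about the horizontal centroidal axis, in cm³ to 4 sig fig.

Break the section into simple shapes (no overlaps), measuring from the bottom-left corner of the bounding box.
Flange: 18 × 2, A = 36 cm², y = 7 cm, Ī = 12 cm⁴.
Web: 2.2 × 6, A = 13.2 cm², y = 3 cm, Ī = 39.6 cm⁴.
Centroid: ȳ = ΣA·y / ΣA = 5.92683 cm.
Transfer each piece to the horizontal centroidal axis using Ī + A·d² with d = y − 5.92683:
  flange: d = 1.07317 cm → contributes +53.461 cm⁴
  web: d = -2.92683 cm → contributes +152.676 cm⁴
Total I = 206.137 cm⁴.
Extreme fibre distance c = 5.92683 cm; S = I/c = 34.7802 cm³.

S_x ≈ 34.78 cm³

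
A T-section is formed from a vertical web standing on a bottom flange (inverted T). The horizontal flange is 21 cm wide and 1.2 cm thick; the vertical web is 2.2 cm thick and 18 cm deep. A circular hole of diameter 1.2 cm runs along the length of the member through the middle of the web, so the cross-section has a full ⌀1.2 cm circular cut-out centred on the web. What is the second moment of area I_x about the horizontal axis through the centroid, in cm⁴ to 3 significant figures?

Split into non-overlapping primitives; take the origin at the lower-left of the bounding box.
Flange: 21 × 1.2, A = 25.2 cm², y = 0.6 cm, Ī = 3.024 cm⁴.
Web: 2.2 × 18, A = 39.6 cm², y = 10.2 cm, Ī = 1069.2 cm⁴.
Hole (subtracted): ⌀1.2, A = 1.131 cm², y = 10.2 cm, Ī = 0.10179 cm⁴.
Centroid: ȳ = ΣA·y / ΣA = 6.4004 cm.
Transfer each piece to the horizontal axis through the centroid using Ī + A·d² with d = y − 6.4004:
  flange: d = -5.8004 cm → contributes +850.85 cm⁴
  web: d = 3.7996 cm → contributes +1640.9 cm⁴
  hole: d = 3.7996 cm → contributes −16.43 cm⁴
Total I = 2475.3 cm⁴.

I_x ≈ 2480 cm⁴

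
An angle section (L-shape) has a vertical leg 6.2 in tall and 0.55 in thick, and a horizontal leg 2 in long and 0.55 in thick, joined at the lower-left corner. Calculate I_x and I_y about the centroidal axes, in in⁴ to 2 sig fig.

Split into non-overlapping primitives; take the origin at the lower-left of the bounding box.
Vertical leg: 0.55 × 6.2, A = 3.41 in², y = 3.1 in, Ī = 10.92 in⁴.
Horizontal leg (remainder): 1.45 × 0.55, A = 0.7975 in², y = 0.275 in, Ī = 0.0201 in⁴.
Centroid: ȳ = ΣA·y / ΣA = 2.565 in.
Transfer each piece to the centroidal x-axis using Ī + A·d² with d = y − 2.565:
  vertical leg: d = 0.5355 in → contributes +11.9 in⁴
  horizontal leg (remainder): d = -2.29 in → contributes +4.201 in⁴
Total I = 16.1 in⁴.
For the y-axis: x̄ = 0.4645 in.
Repeating about the centroidal y-axis gives I_y = 0.872 in⁴.

I_x ≈ 16 in⁴, I_y ≈ 0.87 in⁴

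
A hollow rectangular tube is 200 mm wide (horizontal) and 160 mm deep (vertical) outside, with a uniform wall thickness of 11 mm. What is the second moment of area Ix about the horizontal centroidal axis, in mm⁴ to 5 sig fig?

Split into non-overlapping primitives; take the origin at the lower-left of the bounding box.
Outer rectangle: 200 × 160, A = 32 000 mm², y = 80 mm, Ī = 68 266 667 mm⁴.
Inner void (subtracted): 178 × 138, A = 24 564 mm², y = 80 mm, Ī = 38 983 068 mm⁴.
By symmetry the centroid is at mid-height, ȳ = 80 mm.
All pieces are centred on the horizontal centroidal axis, so I = ΣĪ (holes subtracted) = 29 283 599 mm⁴.

Ix ≈ 2.9284 × 10⁷ mm⁴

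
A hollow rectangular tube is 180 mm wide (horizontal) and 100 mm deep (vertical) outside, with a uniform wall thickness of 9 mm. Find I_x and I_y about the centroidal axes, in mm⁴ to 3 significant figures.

I_x ≈ 7.56 × 10⁶ mm⁴, I_y ≈ 1.95 × 10⁷ mm⁴

Decompose the section into non-overlapping parts with the origin at the bottom-left of its bounding rectangle.
Outer rectangle: 180 × 100, A = 18 000 mm², y = 50 mm, Ī = 15 000 000 mm⁴.
Inner void (subtracted): 162 × 82, A = 13 284 mm², y = 50 mm, Ī = 7 443 468 mm⁴.
By symmetry the centroid is at mid-height, ȳ = 50 mm.
All pieces are centred on the centroidal x-axis, so I = ΣĪ (holes subtracted) = 7 556 532 mm⁴.
Repeating about the centroidal y-axis gives I_y = 19 547 892 mm⁴.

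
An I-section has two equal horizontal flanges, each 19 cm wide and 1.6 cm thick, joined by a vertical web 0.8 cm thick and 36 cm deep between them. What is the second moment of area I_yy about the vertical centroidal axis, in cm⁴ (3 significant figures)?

I_yy ≈ 1830 cm⁴

Decompose the section into non-overlapping parts with the origin at the bottom-left of its bounding rectangle.
Bottom flange: 19 × 1.6, A = 30.4 cm², x = 9.5 cm, Ī = 914.53 cm⁴.
Web: 0.8 × 36, A = 28.8 cm², x = 9.5 cm, Ī = 1.536 cm⁴.
Top flange: 19 × 1.6, A = 30.4 cm², x = 9.5 cm, Ī = 914.53 cm⁴.
By symmetry the centroid is at mid-width, x̄ = 9.5 cm.
All pieces are centred on the vertical centroidal axis, so I = ΣĪ = 1830.6 cm⁴.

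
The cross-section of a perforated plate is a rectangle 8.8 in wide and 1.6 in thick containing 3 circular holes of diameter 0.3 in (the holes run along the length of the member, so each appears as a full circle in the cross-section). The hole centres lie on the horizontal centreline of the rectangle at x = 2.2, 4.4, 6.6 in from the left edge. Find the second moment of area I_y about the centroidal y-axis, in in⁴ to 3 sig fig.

Decompose the section into non-overlapping parts with the origin at the bottom-left of its bounding rectangle.
Plate: 8.8 × 1.6, A = 14.08 in², x = 4.4 in, Ī = 90.863 in⁴.
Hole 1 (subtracted): ⌀0.3, A = 0.070686 in², x = 2.2 in, Ī = 0.00039761 in⁴.
Hole 2 (subtracted): ⌀0.3, A = 0.070686 in², x = 4.4 in, Ī = 0.00039761 in⁴.
Hole 3 (subtracted): ⌀0.3, A = 0.070686 in², x = 6.6 in, Ī = 0.00039761 in⁴.
By symmetry the centroid is at mid-width, x̄ = 4.4 in.
Transfer each piece to the centroidal y-axis using Ī + A·d² with d = x − 4.4:
  plate: d = 0 in → contributes +90.863 in⁴
  hole 1: d = -2.2 in → contributes −0.34252 in⁴
  hole 2: d = 0 in → contributes −0.00039761 in⁴
  hole 3: d = 2.2 in → contributes −0.34252 in⁴
Total I = 90.178 in⁴.

I_y ≈ 90.2 in⁴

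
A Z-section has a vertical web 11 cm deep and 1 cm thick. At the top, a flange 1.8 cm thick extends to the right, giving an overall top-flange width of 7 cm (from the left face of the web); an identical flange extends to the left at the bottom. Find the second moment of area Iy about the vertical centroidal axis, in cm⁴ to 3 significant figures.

Iy ≈ 330 cm⁴

Split into non-overlapping primitives; take the origin at the lower-left of the bounding box.
Web: 1 × 11, A = 11 cm², x = 6.5 cm, Ī = 0.91667 cm⁴.
Top flange (beyond web): 6 × 1.8, A = 10.8 cm², x = 10 cm, Ī = 32.4 cm⁴.
Bottom flange (beyond web): 6 × 1.8, A = 10.8 cm², x = 3 cm, Ī = 32.4 cm⁴.
Centroid: x̄ = ΣA·x / ΣA = 6.5 cm.
Transfer each piece to the vertical centroidal axis using Ī + A·d² with d = x − 6.5:
  web: d = 0 cm → contributes +0.91667 cm⁴
  top flange (beyond web): d = 3.5 cm → contributes +164.7 cm⁴
  bottom flange (beyond web): d = -3.5 cm → contributes +164.7 cm⁴
Total I = 330.32 cm⁴.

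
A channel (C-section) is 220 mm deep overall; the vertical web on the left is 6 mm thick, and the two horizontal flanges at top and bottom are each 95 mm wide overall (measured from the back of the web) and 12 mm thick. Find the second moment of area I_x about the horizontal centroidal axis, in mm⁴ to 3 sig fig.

Break the section into simple shapes (no overlaps), measuring from the bottom-left corner of the bounding box.
Web: 6 × 220, A = 1 320 mm², y = 110 mm, Ī = 5 324 000 mm⁴.
Top flange (beyond web): 89 × 12, A = 1 068 mm², y = 214 mm, Ī = 12 816 mm⁴.
Bottom flange (beyond web): 89 × 12, A = 1 068 mm², y = 6 mm, Ī = 12 816 mm⁴.
By symmetry the centroid is at mid-height, ȳ = 110 mm.
Transfer each piece to the horizontal centroidal axis using Ī + A·d² with d = y − 110:
  web: d = 0 mm → contributes +5 324 000 mm⁴
  top flange (beyond web): d = 104 mm → contributes +11 564 304 mm⁴
  bottom flange (beyond web): d = -104 mm → contributes +11 564 304 mm⁴
Total I = 28 452 608 mm⁴.

I_x ≈ 2.85 × 10⁷ mm⁴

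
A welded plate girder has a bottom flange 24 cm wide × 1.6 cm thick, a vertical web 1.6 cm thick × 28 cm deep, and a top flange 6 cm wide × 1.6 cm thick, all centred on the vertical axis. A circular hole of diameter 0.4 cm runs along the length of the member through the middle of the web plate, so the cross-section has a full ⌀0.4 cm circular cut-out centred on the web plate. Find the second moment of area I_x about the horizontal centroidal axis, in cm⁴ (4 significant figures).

Decompose the section into non-overlapping parts with the origin at the bottom-left of its bounding rectangle.
Bottom plate: 24 × 1.6, A = 38.4 cm², y = 0.8 cm, Ī = 8.192 cm⁴.
Web plate: 1.6 × 28, A = 44.8 cm², y = 15.6 cm, Ī = 2926.93 cm⁴.
Top plate: 6 × 1.6, A = 9.6 cm², y = 30.4 cm, Ī = 2.048 cm⁴.
Hole (subtracted): ⌀0.4, A = 0.125664 cm², y = 15.6 cm, Ī = 0.00125664 cm⁴.
Centroid: ȳ = ΣA·y / ΣA = 11.0007 cm.
Transfer each piece to the horizontal centroidal axis using Ī + A·d² with d = y − 11.0007:
  bottom plate: d = -10.2007 cm → contributes +4003.85 cm⁴
  web plate: d = 4.59933 cm → contributes +3874.63 cm⁴
  top plate: d = 19.3993 cm → contributes +3614.86 cm⁴
  hole: d = 4.59933 cm → contributes −2.65953 cm⁴
Total I = 11490.7 cm⁴.

I_x ≈ 1.149 × 10⁴ cm⁴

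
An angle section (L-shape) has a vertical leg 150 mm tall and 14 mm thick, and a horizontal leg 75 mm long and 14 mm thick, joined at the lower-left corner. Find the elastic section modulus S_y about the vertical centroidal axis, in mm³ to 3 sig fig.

S_y ≈ 2.02 × 10⁴ mm³

Break the section into simple shapes (no overlaps), measuring from the bottom-left corner of the bounding box.
Vertical leg: 14 × 150, A = 2 100 mm², x = 7 mm, Ī = 34 300 mm⁴.
Horizontal leg (remainder): 61 × 14, A = 854 mm², x = 44.5 mm, Ī = 264 811 mm⁴.
Centroid: x̄ = ΣA·x / ΣA = 17.841 mm.
Transfer each piece to the vertical centroidal axis using Ī + A·d² with d = x − 17.841:
  vertical leg: d = -10.841 mm → contributes +281 118 mm⁴
  horizontal leg (remainder): d = 26.659 mm → contributes +871 740 mm⁴
Total I = 1 152 858 mm⁴.
Extreme fibre distance c = 57.159 mm; S = I/c = 20 169 mm³.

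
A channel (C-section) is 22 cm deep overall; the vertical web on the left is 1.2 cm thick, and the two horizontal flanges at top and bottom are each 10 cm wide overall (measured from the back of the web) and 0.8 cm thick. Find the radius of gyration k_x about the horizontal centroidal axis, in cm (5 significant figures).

Treat the section as a set of non-overlapping primitives; coordinates are from the bounding-box lower-left.
Web: 1.2 × 22, A = 26.4 cm², y = 11 cm, Ī = 1064.8 cm⁴.
Top flange (beyond web): 8.8 × 0.8, A = 7.04 cm², y = 21.6 cm, Ī = 0.3754667 cm⁴.
Bottom flange (beyond web): 8.8 × 0.8, A = 7.04 cm², y = 0.4 cm, Ī = 0.3754667 cm⁴.
By symmetry the centroid is at mid-height, ȳ = 11 cm.
Transfer each piece to the horizontal centroidal axis using Ī + A·d² with d = y − 11:
  web: d = 0 cm → contributes +1064.8 cm⁴
  top flange (beyond web): d = 10.6 cm → contributes +791.3899 cm⁴
  bottom flange (beyond web): d = -10.6 cm → contributes +791.3899 cm⁴
Total I = 2647.58 cm⁴.
Radius of gyration: k = √(I/A) = √(2647.58 / 40.48) = 8.087313 cm.

k_x ≈ 8.0873 cm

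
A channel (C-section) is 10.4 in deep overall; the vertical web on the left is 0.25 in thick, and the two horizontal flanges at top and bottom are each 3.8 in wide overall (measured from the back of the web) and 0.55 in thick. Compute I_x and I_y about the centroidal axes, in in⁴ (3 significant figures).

I_x ≈ 118 in⁴, I_y ≈ 9.75 in⁴

Treat the section as a set of non-overlapping primitives; coordinates are from the bounding-box lower-left.
Web: 0.25 × 10.4, A = 2.6 in², y = 5.2 in, Ī = 23.435 in⁴.
Top flange (beyond web): 3.55 × 0.55, A = 1.9525 in², y = 10.125 in, Ī = 0.049219 in⁴.
Bottom flange (beyond web): 3.55 × 0.55, A = 1.9525 in², y = 0.275 in, Ī = 0.049219 in⁴.
By symmetry the centroid is at mid-height, ȳ = 5.2 in.
Transfer each piece to the centroidal x-axis using Ī + A·d² with d = y − 5.2:
  web: d = 0 in → contributes +23.435 in⁴
  top flange (beyond web): d = 4.925 in → contributes +47.408 in⁴
  bottom flange (beyond web): d = -4.925 in → contributes +47.408 in⁴
Total I = 118.25 in⁴.
For the y-axis: x̄ = 1.2656 in.
Repeating about the centroidal y-axis gives I_y = 9.7491 in⁴.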